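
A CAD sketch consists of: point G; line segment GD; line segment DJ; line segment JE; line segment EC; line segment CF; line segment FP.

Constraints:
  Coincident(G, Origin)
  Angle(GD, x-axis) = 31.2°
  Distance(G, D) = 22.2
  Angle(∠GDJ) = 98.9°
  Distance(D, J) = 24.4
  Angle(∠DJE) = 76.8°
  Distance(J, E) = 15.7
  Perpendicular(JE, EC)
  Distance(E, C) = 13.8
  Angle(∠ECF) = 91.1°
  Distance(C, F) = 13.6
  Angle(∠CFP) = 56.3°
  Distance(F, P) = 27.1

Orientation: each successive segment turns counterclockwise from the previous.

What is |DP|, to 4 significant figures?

34.38

G is at the origin; GD runs at 31.2° with length 22.2, so D = (18.99, 11.50). ∠GDJ = 98.9° gives DJ at 112.3° from the x-axis; with |DJ| = 24.4, J = (9.730, 34.08). ∠DJE = 76.8° gives JE at -144.5° from the x-axis; with |JE| = 15.7, E = (-3.051, 24.96). JE is perpendicular to EC, so EC runs at -54.50°; with |EC| = 13.8, C = (4.962, 13.72). ∠ECF = 91.1° gives CF at 34.40° from the x-axis; with |CF| = 13.6, F = (16.18, 21.41). ∠CFP = 56.3° gives FP at 158.1° from the x-axis; with |FP| = 27.1, P = (-8.960, 31.52). Then |DP| = |P − D| = 34.38.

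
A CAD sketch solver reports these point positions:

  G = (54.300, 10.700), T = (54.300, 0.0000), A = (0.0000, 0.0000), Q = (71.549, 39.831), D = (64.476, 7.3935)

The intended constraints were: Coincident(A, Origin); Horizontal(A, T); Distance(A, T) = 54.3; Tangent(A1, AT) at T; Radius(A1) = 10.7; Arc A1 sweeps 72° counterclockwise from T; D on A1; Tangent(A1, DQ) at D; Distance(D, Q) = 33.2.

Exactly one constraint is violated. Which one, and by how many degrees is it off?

Tangent(A1, DQ) at D — off by 5.70°.

A = (0.00, 0.00) ✓; A.y = 0.00, T.y = 0.00 ✓; |AT| = 54.30 ✓; ∠(GT, TA) = 90.00° ✓; |GT| = 10.70 ✓; bearing(G→D) − bearing(G→T) = 72.00° ✓; |GD| = 10.70 ✓; ∠(GD, DQ) = 84.30° ✗; |DQ| = 33.20 ✓.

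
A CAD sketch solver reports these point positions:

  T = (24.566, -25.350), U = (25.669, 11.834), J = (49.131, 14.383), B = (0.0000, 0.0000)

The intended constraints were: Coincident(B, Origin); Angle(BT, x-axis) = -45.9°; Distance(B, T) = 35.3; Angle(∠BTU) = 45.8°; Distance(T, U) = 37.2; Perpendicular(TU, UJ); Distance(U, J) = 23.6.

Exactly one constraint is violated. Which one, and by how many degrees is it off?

Perpendicular(TU, UJ) — off by 7.90°.

B = (0.00, 0.00) ✓; BT at -45.90° ✓; |BT| = 35.30 ✓; ∠BTU = 45.80° ✓; |TU| = 37.20 ✓; ∠(TU, UJ) = 82.10° ✗; |UJ| = 23.60 ✓.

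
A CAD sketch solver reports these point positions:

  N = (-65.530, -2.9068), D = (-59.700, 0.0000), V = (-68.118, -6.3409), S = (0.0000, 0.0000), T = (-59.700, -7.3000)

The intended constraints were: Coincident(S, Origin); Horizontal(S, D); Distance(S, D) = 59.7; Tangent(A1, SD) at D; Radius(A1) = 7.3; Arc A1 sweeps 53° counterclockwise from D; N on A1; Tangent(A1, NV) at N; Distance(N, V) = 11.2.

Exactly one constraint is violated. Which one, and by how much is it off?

Distance(N, V) = 11.2 — off by 6.90.

S = (0.00, 0.00) ✓; S.y = 0.00, D.y = 0.00 ✓; |SD| = 59.70 ✓; ∠(TD, DS) = 90.00° ✓; |TD| = 7.300 ✓; bearing(T→N) − bearing(T→D) = 53.00° ✓; |TN| = 7.300 ✓; ∠(TN, NV) = 90.00° ✓; |NV| = 4.300 ✗.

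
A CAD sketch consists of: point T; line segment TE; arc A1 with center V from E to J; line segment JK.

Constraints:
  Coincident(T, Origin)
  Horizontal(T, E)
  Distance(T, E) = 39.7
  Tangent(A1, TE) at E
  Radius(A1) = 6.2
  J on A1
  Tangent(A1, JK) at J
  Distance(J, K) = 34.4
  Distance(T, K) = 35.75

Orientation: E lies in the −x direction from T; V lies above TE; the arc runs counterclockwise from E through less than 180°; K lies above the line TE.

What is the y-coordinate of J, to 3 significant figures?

2.88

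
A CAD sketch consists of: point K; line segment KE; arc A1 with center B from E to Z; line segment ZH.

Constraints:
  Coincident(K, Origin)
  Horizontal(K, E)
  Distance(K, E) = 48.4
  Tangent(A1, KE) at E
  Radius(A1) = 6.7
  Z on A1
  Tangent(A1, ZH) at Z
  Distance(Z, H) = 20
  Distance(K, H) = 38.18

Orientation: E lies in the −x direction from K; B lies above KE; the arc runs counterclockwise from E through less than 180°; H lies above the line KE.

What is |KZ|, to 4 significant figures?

42.79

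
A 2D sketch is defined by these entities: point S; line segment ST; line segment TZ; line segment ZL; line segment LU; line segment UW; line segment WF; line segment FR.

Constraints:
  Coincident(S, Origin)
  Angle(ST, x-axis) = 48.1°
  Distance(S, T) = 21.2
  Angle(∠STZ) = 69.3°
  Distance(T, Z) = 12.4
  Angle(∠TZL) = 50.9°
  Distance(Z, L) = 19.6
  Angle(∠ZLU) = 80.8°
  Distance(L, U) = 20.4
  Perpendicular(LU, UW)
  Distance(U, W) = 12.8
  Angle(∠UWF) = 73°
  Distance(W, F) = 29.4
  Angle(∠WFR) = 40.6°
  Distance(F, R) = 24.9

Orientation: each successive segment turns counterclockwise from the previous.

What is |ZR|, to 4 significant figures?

27.82

S is at the origin; ST runs at 48.1° with length 21.2, so T = (14.16, 15.78). ∠STZ = 69.3° gives TZ at 158.8° from the x-axis; with |TZ| = 12.4, Z = (2.597, 20.26). ∠TZL = 50.9° gives ZL at -72.10° from the x-axis; with |ZL| = 19.6, L = (8.621, 1.612). ∠ZLU = 80.8° gives LU at 27.10° from the x-axis; with |LU| = 20.4, U = (26.78, 10.91). LU is perpendicular to UW, so UW runs at 117.1°; with |UW| = 12.8, W = (20.95, 22.30). ∠UWF = 73.0° gives WF at -135.9° from the x-axis; with |WF| = 29.4, F = (-0.1621, 1.840). ∠WFR = 40.6° gives FR at 3.500° from the x-axis; with |FR| = 24.9, R = (24.69, 3.360). Then |ZR| = |R − Z| = 27.82.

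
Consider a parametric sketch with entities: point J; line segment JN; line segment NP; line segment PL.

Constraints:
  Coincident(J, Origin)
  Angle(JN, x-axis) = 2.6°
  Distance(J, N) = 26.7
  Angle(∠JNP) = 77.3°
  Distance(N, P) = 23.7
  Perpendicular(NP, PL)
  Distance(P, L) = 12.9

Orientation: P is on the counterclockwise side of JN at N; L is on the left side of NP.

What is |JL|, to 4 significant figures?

22.15

J is at the origin; JN runs at 2.6° with length 26.7, so N = 26.7·(cos 2.6°, sin 2.6°) = (26.67, 1.211). ∠JNP = 77.3°, so NP runs at 2.6° + (180° − 77.3°) = 105.3° from the x-axis; with |NP| = 23.7, P = N + 23.7·(cos 105.3°, sin 105.3°) = (20.42, 24.07). The perpendicularity gives PL at right angles to NP; with |PL| = 12.9 on the left of NP, L = P + 12.9·(-0.9646, -0.2639) = (7.976, 20.67). Then |JL| = |L − J| = 22.15.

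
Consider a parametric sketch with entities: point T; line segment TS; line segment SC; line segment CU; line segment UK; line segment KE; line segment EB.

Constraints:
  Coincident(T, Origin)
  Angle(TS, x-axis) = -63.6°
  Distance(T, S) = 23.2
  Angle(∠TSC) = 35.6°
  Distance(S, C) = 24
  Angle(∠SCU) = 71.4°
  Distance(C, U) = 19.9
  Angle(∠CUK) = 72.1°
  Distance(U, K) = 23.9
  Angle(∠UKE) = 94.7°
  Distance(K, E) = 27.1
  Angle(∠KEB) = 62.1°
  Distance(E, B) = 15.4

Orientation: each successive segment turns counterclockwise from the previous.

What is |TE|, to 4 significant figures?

32.48

T is at the origin; TS runs at -63.6° with length 23.2, so S = (10.32, -20.78). ∠TSC = 35.6° gives SC at 80.80° from the x-axis; with |SC| = 24.0, C = (14.15, 2.911). ∠SCU = 71.4° gives CU at -170.6° from the x-axis; with |CU| = 19.9, U = (-5.480, -0.3394). ∠CUK = 72.1° gives UK at -62.70° from the x-axis; with |UK| = 23.9, K = (5.482, -21.58). ∠UKE = 94.7° gives KE at 22.60° from the x-axis; with |KE| = 27.1, E = (30.50, -11.16). Then |TE| = |E − T| = 32.48.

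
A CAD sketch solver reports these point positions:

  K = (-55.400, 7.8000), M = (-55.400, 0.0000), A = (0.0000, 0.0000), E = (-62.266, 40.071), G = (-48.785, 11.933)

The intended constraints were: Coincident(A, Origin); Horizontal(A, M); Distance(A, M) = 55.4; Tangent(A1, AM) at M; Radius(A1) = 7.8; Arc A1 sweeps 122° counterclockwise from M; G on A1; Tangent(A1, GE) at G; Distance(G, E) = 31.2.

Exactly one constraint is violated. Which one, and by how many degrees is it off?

Tangent(A1, GE) at G — off by 6.40°.

A = (0.00, 0.00) ✓; A.y = 0.00, M.y = 0.00 ✓; |AM| = 55.40 ✓; ∠(KM, MA) = 90.00° ✓; |KM| = 7.800 ✓; bearing(K→G) − bearing(K→M) = 122.0° ✓; |KG| = 7.800 ✓; ∠(KG, GE) = 96.40° ✗; |GE| = 31.20 ✓.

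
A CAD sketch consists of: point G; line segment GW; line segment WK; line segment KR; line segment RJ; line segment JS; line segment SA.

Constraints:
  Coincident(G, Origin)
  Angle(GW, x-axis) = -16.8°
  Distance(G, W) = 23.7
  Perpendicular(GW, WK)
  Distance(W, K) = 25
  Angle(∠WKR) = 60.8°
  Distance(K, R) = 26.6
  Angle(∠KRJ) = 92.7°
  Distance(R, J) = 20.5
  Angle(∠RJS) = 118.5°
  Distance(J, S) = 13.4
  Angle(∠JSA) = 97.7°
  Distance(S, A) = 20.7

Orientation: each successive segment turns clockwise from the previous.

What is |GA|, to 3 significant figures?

29.8

∠RJS = 118.5° gives JS at -14.8° from the x-axis; with |JS| = 13.4, S = (24.0, -0.152). ∠JSA = 97.7° gives SA at -97.1° from the x-axis; with |SA| = 20.7, A = (21.4, -20.7). Then |GA| = |A − G| = 29.8.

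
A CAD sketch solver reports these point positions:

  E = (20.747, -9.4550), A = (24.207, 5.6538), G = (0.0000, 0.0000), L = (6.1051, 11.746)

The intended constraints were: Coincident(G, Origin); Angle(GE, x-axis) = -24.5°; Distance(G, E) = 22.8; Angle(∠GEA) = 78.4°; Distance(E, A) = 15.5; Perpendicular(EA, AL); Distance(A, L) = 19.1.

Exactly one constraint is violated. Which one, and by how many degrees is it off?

Perpendicular(EA, AL) — off by 5.70°.

G = (0.00, 0.00) ✓; GE at -24.50° ✓; |GE| = 22.80 ✓; ∠GEA = 78.40° ✓; |EA| = 15.50 ✓; ∠(EA, AL) = 84.30° ✗; |AL| = 19.10 ✓.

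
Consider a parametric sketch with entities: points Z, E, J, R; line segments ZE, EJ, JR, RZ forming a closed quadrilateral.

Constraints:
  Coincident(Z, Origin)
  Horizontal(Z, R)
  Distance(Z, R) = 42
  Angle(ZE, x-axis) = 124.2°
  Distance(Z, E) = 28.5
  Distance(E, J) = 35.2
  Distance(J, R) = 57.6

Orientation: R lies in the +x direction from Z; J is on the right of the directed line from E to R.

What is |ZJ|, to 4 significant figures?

18.50

Checks: |EJ| = 35.20 ✓; |JR| = 57.60 ✓.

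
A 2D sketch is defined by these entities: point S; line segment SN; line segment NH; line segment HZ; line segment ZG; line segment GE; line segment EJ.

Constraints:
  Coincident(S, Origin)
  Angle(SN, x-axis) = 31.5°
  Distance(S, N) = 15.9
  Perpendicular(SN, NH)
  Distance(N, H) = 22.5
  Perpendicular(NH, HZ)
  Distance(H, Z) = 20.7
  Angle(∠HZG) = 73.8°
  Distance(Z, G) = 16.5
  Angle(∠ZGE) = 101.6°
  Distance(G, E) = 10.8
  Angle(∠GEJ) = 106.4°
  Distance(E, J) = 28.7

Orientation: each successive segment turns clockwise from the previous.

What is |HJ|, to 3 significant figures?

13.1

∠ZGE = 101.6° gives GE at 26.9° from the x-axis; with |GE| = 10.8, E = (12.9, -0.891). ∠GEJ = 106.4° gives EJ at -46.7° from the x-axis; with |EJ| = 28.7, J = (32.6, -21.8). Then |HJ| = |J − H| = 13.1.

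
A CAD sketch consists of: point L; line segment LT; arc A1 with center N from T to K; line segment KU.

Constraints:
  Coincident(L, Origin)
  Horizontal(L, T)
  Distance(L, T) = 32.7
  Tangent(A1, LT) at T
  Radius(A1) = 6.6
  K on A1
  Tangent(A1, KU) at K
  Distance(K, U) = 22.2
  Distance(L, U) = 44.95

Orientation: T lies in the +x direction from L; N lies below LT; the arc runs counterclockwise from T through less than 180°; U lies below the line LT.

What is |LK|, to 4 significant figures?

27.87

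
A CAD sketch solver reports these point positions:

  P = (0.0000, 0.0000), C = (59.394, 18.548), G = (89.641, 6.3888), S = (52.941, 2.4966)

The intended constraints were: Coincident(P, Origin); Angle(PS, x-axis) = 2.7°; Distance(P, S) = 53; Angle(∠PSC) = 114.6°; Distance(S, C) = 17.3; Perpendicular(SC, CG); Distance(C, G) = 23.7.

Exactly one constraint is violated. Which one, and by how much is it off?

Distance(C, G) = 23.7 — off by 8.90.

P = (0.00, 0.00) ✓; PS at 2.700° ✓; |PS| = 53.00 ✓; ∠PSC = 114.6° ✓; |SC| = 17.30 ✓; ∠(SC, CG) = 90.00° ✓; |CG| = 32.60 ✗.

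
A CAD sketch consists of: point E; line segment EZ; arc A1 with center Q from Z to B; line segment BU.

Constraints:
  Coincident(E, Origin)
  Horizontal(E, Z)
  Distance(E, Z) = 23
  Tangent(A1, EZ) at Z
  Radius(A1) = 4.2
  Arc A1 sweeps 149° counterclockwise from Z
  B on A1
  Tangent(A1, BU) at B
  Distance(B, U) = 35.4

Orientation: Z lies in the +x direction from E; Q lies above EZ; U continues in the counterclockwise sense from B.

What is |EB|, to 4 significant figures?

26.34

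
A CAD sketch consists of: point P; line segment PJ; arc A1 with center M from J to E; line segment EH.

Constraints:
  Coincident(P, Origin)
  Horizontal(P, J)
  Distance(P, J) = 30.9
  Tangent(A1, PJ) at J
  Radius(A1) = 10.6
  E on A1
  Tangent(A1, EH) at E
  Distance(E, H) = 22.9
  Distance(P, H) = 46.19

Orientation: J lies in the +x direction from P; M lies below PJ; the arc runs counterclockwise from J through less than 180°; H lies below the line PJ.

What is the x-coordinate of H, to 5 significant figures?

29.214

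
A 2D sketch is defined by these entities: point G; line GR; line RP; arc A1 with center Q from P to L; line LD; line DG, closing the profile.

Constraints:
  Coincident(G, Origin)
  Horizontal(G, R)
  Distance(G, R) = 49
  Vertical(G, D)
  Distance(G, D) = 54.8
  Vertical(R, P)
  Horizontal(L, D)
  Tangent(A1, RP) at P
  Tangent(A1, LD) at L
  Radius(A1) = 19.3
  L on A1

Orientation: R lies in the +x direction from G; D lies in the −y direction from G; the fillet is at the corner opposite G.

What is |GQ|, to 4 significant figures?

46.29

G is at the origin; GR is horizontal with |GR| = 49.0 and R on the +x side, so R = (49.00, 0.000). GD is vertical with |GD| = 54.8 and D on the −y side, so D = (0.000, -54.80). The virtual corner opposite G is at (49.00, -54.80). Since A1 is tangent to RP there, QP ⟂ RP and since A1 is tangent to LD there, QL ⟂ LD, with radius 19.3, so the center Q sits 19.3 in from both sides at Q = (29.70, -35.50). Then |GQ| = |Q − G| = 46.29.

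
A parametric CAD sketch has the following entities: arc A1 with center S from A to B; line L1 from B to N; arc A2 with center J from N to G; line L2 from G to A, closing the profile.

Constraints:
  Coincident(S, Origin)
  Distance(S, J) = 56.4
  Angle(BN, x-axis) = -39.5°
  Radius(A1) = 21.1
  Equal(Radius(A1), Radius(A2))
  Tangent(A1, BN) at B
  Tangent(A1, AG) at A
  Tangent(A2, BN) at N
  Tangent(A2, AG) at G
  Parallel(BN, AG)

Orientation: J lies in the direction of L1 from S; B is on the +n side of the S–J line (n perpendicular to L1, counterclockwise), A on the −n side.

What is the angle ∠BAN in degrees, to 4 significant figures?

53.20°

Tangency of A1 to both parallel lines with radius 21.1 puts B and A at S ± 21.1·n: B = (13.42, 16.28), A = (-13.42, -16.28). Equal radii place N and G the same way about J: N = J + 21.1·n = (56.94, -19.59), G = J − 21.1·n = (30.10, -52.16). Then cos ∠BAN = AB·AN / (|AB||AN|), giving 53.20°.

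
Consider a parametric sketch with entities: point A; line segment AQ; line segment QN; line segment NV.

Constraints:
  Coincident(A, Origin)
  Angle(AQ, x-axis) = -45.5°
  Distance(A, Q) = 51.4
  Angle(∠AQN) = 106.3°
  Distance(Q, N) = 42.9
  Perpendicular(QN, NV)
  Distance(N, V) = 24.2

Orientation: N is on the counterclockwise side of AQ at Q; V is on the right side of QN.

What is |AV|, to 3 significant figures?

93.2

A is at the origin; AQ runs at -45.5° with length 51.4, so Q = 51.4·(cos -45.5°, sin -45.5°) = (36.0, -36.7). ∠AQN = 106.3°, so QN runs at -45.5° + (180° − 106.3°) = 28.2° from the x-axis; with |QN| = 42.9, N = Q + 42.9·(cos 28.2°, sin 28.2°) = (73.8, -16.4). The perpendicularity gives NV at right angles to QN; with |NV| = 24.2 on the right of QN, V = N + 24.2·(0.473, -0.881) = (85.3, -37.7). Then |AV| = |V − A| = 93.2.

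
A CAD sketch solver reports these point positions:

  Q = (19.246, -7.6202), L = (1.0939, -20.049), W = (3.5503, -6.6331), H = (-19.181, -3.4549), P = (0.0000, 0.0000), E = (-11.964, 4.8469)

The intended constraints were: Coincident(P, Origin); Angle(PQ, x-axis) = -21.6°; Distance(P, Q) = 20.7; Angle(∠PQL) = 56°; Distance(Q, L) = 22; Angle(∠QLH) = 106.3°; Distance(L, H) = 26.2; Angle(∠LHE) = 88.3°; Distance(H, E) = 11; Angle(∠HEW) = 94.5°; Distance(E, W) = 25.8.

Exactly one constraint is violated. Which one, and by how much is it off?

Distance(E, W) = 25.8 — off by 6.50.

P = (0.00, 0.00) ✓; PQ at -21.60° ✓; |PQ| = 20.70 ✓; ∠PQL = 56.00° ✓; |QL| = 22.00 ✓; ∠QLH = 106.3° ✓; |LH| = 26.20 ✓; ∠LHE = 88.30° ✓; |HE| = 11.00 ✓; ∠HEW = 94.50° ✓; |EW| = 19.30 ✗.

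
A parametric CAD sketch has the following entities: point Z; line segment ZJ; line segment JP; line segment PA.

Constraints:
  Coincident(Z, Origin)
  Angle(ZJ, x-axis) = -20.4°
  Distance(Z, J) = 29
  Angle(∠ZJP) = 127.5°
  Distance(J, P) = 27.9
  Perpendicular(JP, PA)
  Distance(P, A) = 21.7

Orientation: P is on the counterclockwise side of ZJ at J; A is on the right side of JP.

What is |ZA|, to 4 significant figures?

63.83

∠ZJP = 127.5°, so JP runs at -20.4° + (180° − 127.5°) = 32.10° from the x-axis; with |JP| = 27.9, P = J + 27.9·(cos 32.10°, sin 32.10°) = (50.82, 4.717). JP is perpendicular to PA; with |PA| = 21.7 on the right of JP, A = P + 21.7·(0.5314, -0.8471) = (62.35, -13.67). Then |ZA| = |A − Z| = 63.83.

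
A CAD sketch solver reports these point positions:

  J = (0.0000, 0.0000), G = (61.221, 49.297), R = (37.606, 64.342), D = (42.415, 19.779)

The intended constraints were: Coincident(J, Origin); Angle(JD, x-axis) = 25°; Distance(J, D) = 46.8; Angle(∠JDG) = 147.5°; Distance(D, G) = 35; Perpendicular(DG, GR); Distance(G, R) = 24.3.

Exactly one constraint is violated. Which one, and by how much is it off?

Distance(G, R) = 24.3 — off by 3.70.

J = (0.00, 0.00) ✓; JD at 25.00° ✓; |JD| = 46.80 ✓; ∠JDG = 147.5° ✓; |DG| = 35.00 ✓; ∠(DG, GR) = 90.00° ✓; |GR| = 28.00 ✗.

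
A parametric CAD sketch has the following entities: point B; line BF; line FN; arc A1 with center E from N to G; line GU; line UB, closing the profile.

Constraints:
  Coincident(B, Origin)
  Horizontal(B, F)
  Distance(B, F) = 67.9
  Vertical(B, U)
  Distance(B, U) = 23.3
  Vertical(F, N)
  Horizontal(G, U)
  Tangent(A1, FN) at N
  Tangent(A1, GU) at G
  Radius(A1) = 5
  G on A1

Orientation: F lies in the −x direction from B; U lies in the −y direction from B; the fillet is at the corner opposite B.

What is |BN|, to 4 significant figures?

70.32

B is at the origin; B and F share the same y with |BF| = 67.9 and F on the −x side, so F = (-67.90, 0.000). B and U share the same x with |BU| = 23.3 and U on the −y side, so U = (0.000, -23.30). The virtual corner opposite B is at (-67.90, -23.30). A1 meets FN tangentially, so EN is at right angles to FN and A1 meets GU tangentially, so EG is at right angles to GU, with radius 5.0, so the center E sits 5.0 in from both sides at E = (-62.90, -18.30). That places the tangent points at N = (-67.90, -18.30) on FN and G = (-62.90, -23.30) on GU. Then |BN| = |N − B| = 70.32.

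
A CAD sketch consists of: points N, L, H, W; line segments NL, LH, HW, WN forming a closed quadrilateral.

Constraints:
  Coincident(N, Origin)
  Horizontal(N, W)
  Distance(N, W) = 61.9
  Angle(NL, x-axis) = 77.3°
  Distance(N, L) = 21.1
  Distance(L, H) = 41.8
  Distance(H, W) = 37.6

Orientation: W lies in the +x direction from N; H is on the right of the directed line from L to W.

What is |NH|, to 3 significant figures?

30.9

N is at the origin; N and W share the same y with |NW| = 61.9 and W in +x, so W = (61.9, 0). NL runs at 77.3° with |NL| = 21.1, so L = (4.64, 20.6). H is determined by |LH| = 41.8 and |HW| = 37.6 together: it lies at the intersection of circle(L, 41.8) and circle(W, 37.6). With |LW| = 60.8, the foot of the radical line on LW is 33.2 from L and the perpendicular offset is √(41.8² − 33.2²) = 25.4. Taking the right-of-LW solution: H = (27.2, -14.6).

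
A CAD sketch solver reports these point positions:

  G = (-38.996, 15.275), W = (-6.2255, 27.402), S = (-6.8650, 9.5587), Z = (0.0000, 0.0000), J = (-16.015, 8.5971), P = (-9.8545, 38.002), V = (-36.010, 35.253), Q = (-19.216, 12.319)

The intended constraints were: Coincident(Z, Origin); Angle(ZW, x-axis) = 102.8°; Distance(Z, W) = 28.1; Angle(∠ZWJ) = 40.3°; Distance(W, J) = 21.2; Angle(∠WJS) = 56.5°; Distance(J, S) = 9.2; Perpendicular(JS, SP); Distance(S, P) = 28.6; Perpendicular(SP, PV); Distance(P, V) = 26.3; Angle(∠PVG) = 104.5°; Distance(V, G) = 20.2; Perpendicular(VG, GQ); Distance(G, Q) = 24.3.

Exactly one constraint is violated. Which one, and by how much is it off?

Distance(G, Q) = 24.3 — off by 4.30.

Z = (0.00, 0.00) ✓; ZW at 102.8° ✓; |ZW| = 28.10 ✓; ∠ZWJ = 40.30° ✓; |WJ| = 21.20 ✓; ∠WJS = 56.50° ✓; |JS| = 9.200 ✓; ∠(JS, SP) = 90.00° ✓; |SP| = 28.60 ✓; ∠(SP, PV) = 90.00° ✓; |PV| = 26.30 ✓; ∠PVG = 104.5° ✓; |VG| = 20.20 ✓; ∠(VG, GQ) = 90.00° ✓; |GQ| = 20.00 ✗.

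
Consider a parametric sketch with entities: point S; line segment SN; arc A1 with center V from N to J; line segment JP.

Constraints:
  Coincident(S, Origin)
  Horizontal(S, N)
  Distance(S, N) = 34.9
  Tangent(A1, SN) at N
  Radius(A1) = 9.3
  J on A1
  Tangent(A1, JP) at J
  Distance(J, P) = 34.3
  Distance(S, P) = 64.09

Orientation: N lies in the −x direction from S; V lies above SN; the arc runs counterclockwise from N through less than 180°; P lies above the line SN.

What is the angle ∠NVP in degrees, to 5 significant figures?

158.06°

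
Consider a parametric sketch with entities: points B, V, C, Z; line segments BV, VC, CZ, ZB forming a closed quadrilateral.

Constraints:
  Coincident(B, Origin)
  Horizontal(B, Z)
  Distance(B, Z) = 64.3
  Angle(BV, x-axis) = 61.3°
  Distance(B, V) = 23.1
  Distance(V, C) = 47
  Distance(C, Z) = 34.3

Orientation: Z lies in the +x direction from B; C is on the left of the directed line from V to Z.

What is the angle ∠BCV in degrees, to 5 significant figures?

14.506°

B is at the origin; BZ is horizontal with |BZ| = 64.3 and Z in +x, so Z = (64.3, 0). BV runs at 61.3° with |BV| = 23.1, so V = (11.093, 20.262). C is determined by |VC| = 47.0 and |CZ| = 34.3 together: it lies at the intersection of circle(V, 47.0) and circle(Z, 34.3). With |VZ| = 56.934, the foot of the radical line on VZ is 37.535 from V and the perpendicular offset is √(47.0² − 37.535²) = 28.287. Taking the left-of-VZ solution: C = (56.237, 33.339).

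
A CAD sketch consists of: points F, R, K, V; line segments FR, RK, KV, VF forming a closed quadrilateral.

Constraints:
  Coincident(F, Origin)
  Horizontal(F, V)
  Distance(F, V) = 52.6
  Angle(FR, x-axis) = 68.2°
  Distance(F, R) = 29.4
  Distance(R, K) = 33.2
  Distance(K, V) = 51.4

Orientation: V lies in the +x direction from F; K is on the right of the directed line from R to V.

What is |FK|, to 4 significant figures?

4.720

F is at the origin; F and V share the same y with |FV| = 52.6 and V in +x, so V = (52.6, 0). FR runs at 68.2° with |FR| = 29.4, so R = (10.92, 27.30). K is determined by |RK| = 33.2 and |KV| = 51.4 together: it lies at the intersection of circle(R, 33.2) and circle(V, 51.4). With |RV| = 49.82, the foot of the radical line on RV is 9.461 from R and the perpendicular offset is √(33.2² − 9.461²) = 31.82. Taking the right-of-RV solution: K = (1.398, -4.508).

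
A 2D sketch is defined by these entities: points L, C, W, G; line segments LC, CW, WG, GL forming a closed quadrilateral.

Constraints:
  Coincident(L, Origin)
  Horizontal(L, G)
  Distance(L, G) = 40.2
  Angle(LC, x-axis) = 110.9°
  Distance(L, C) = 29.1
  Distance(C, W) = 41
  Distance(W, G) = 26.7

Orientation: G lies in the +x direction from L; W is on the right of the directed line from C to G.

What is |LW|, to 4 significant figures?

15.22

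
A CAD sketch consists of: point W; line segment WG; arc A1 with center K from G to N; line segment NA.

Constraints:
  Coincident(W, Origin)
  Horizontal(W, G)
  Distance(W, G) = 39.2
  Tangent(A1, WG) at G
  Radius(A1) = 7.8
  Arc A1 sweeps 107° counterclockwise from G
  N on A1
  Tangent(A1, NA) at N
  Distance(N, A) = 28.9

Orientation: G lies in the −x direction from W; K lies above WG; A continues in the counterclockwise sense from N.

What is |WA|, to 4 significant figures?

55.12

W is at the origin; W and G share the same y with |WG| = 39.2 and G on the −x side, so G = (-39.20, 0.000). Tangency of A1 to WG means the radius KG is perpendicular to WG, so K = G + (0, 7.8) = (-39.20, 7.800). On A1, G sits at bearing -90° from K; a 107° counterclockwise sweep puts N at bearing 17°, so N = K + 7.8·(cos 17°, sin 17°) = (-31.74, 10.08). A1 meets NA tangentially, so KN is at right angles to NA, so NA runs along (−sin 17°, cos 17°); with |NA| = 28.9, A = (-40.19, 37.72). Then |WA| = |A − W| = 55.12.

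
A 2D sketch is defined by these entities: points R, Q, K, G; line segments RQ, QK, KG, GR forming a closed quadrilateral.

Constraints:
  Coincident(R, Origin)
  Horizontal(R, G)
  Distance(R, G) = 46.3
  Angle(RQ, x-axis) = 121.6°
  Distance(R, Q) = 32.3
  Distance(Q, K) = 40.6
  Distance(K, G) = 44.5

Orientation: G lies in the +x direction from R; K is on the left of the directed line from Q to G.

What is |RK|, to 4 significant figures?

43.73

Checks: |QK| = 40.60 ✓; |KG| = 44.50 ✓.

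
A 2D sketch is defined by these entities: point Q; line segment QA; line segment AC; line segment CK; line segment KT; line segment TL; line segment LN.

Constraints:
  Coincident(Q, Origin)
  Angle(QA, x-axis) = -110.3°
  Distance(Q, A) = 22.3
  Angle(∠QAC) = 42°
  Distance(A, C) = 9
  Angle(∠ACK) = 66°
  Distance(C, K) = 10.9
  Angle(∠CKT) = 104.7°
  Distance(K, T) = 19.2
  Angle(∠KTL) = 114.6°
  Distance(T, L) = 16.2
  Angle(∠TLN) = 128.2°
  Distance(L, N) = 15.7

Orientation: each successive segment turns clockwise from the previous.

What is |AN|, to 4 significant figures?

23.33

Q is at the origin; QA runs at -110.3° with length 22.3, so A = (-7.737, -20.91). ∠QAC = 42.0° gives AC at 111.7° from the x-axis; with |AC| = 9.0, C = (-11.06, -12.55). ∠ACK = 66.0° gives CK at -2.300° from the x-axis; with |CK| = 10.9, K = (-0.1732, -12.99). ∠CKT = 104.7° gives KT at -77.60° from the x-axis; with |KT| = 19.2, T = (3.950, -31.74). ∠KTL = 114.6° gives TL at -143.0° from the x-axis; with |TL| = 16.2, L = (-8.988, -41.49). ∠TLN = 128.2° gives LN at 165.2° from the x-axis; with |LN| = 15.7, N = (-24.17, -37.48). Then |AN| = |N − A| = 23.33.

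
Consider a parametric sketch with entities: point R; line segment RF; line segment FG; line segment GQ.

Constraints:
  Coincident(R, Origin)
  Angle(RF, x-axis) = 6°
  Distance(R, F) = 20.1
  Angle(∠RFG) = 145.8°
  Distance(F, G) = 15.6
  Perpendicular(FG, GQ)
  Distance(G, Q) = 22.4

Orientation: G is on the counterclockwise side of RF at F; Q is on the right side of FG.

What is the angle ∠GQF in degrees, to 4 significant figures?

34.85°

R is at the origin; RF runs at 6.0° with length 20.1, so F = 20.1·(cos 6.0°, sin 6.0°) = (19.99, 2.101). ∠RFG = 145.8°, so FG runs at 6.0° + (180° − 145.8°) = 40.20° from the x-axis; with |FG| = 15.6, G = F + 15.6·(cos 40.20°, sin 40.20°) = (31.91, 12.17). FG ⟂ GQ; with |GQ| = 22.4 on the right of FG, Q = G + 22.4·(0.6455, -0.7638) = (46.36, -4.939). Then cos ∠GQF = QG·QF / (|QG||QF|), giving 34.85°.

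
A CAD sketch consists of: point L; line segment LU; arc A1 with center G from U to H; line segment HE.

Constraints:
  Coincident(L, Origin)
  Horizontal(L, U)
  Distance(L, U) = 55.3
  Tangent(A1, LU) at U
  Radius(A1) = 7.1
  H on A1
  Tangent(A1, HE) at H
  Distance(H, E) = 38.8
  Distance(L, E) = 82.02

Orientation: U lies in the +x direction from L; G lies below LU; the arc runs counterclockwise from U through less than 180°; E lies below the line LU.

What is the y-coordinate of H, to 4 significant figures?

-10.76

L is at the origin; LU is horizontal with |LU| = 55.3 and U on the +x side, so U = (55.30, 0.000). The tangent condition forces GU to be normal to LU, so G = U + (0, -7.1) = (55.30, -7.100). Since GH ⟂ HE (tangency), |GE| = √(7.1² + 38.8²) = 39.44 regardless of where H sits on A1. So E lies on both circle(L, 82.02) and circle(G, 39.44); the below-LU intersection is E = (69.21, -44.01). H is the foot of the tangent from E: H = (49.22, -10.76).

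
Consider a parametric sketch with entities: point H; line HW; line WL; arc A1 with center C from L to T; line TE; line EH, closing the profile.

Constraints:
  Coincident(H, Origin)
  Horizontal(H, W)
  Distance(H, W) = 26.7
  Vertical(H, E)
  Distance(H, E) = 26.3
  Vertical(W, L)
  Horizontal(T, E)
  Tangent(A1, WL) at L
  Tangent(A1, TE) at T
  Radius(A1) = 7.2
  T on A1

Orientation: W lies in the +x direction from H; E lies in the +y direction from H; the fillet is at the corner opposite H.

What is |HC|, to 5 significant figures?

27.296

H is at the origin; HW is horizontal with |HW| = 26.7 and W on the +x side, so W = (26.700, 0.0000). HE is vertical with |HE| = 26.3 and E on the +y side, so E = (0.0000, 26.300). The virtual corner opposite H is at (26.700, 26.300). Tangency of A1 to WL means the radius CL is perpendicular to WL and tangency of A1 to TE means the radius CT is perpendicular to TE, with radius 7.2, so the center C sits 7.2 in from both sides at C = (19.500, 19.100). Then |HC| = |C − H| = 27.296.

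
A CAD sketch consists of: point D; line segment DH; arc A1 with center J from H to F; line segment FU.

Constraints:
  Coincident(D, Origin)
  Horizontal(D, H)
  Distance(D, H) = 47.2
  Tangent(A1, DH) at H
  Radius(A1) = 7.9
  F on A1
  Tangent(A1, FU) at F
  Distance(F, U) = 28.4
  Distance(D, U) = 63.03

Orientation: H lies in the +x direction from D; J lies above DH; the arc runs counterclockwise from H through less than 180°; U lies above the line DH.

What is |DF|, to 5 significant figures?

55.755

Checks: |JF| = 7.900 ✓; ∠(JF, FU) = 90.00° ✓; |FU| = 28.40 ✓; |DU| = 63.03 ✓.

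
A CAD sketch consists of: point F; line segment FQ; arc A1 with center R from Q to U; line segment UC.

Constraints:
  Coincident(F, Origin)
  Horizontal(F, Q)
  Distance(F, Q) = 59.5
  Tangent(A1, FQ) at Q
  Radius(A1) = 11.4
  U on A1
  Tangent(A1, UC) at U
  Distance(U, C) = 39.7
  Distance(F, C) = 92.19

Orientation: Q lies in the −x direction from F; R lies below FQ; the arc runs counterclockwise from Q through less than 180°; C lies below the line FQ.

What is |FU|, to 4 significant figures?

71.24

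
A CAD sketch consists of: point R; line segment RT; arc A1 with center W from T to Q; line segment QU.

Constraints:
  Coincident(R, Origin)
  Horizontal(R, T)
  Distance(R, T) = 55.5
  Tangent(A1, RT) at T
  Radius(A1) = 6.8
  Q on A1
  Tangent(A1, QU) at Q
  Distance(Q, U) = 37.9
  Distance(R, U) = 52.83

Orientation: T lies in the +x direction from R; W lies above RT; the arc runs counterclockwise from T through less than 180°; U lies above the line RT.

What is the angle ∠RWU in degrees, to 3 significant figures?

65.0°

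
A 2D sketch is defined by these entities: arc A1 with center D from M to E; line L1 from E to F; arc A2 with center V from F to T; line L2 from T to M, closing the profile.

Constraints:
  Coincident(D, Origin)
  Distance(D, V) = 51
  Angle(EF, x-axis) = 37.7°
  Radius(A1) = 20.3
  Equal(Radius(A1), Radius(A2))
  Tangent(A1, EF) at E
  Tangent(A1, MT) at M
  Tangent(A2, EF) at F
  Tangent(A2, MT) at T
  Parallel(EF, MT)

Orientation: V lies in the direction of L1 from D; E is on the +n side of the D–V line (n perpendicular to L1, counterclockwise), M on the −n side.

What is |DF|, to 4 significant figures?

54.89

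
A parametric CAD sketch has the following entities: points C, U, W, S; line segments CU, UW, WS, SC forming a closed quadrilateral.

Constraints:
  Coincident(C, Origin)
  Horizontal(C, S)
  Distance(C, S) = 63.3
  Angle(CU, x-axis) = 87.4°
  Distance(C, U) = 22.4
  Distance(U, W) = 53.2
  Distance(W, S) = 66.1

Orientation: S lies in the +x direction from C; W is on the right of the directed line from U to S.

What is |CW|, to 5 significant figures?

31.058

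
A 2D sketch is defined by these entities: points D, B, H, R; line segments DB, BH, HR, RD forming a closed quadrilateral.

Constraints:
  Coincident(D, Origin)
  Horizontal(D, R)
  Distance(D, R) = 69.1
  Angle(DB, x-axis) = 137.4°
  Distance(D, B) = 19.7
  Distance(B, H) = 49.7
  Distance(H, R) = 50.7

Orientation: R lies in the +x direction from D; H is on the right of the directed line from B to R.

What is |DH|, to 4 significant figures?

30.00

Checks: D.y = 0.00, R.y = 0.00 ✓; |BH| = 49.70 ✓; |HR| = 50.70 ✓.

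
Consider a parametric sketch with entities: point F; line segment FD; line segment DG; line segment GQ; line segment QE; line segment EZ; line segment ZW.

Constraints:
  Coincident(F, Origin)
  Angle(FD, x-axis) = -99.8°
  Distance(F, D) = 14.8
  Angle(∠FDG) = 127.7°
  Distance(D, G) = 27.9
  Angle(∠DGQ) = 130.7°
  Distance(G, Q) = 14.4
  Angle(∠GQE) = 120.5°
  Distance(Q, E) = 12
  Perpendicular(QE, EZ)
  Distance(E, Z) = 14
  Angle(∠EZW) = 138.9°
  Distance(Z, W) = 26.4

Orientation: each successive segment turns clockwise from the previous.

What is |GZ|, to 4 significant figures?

19.37

∠GQE = 120.5° gives QE at 99.10° from the x-axis; with |QE| = 12.0, E = (-42.48, -10.54). QE ⟂ EZ, so EZ runs at 9.100°; with |EZ| = 14.0, Z = (-28.66, -8.322). Then |GZ| = |Z − G| = 19.37.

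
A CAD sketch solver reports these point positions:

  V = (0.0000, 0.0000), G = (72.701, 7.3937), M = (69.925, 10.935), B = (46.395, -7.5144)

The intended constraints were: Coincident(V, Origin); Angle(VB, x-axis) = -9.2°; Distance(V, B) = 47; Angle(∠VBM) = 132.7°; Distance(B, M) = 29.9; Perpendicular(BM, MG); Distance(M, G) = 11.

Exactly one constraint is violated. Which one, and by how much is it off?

Distance(M, G) = 11 — off by 6.50.

V = (0.00, 0.00) ✓; VB at -9.200° ✓; |VB| = 47.00 ✓; ∠VBM = 132.7° ✓; |BM| = 29.90 ✓; ∠(BM, MG) = 90.01° ✓; |MG| = 4.500 ✗.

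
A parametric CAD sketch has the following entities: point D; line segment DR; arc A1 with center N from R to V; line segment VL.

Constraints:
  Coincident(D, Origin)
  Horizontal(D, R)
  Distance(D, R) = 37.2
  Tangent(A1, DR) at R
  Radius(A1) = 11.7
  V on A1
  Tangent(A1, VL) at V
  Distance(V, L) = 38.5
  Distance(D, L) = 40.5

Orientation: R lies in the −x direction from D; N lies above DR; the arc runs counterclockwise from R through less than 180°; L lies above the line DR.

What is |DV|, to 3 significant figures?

27.6

Checks: |NV| = 11.70 ✓; ∠(NV, VL) = 90.00° ✓; |VL| = 38.50 ✓; |DL| = 40.50 ✓.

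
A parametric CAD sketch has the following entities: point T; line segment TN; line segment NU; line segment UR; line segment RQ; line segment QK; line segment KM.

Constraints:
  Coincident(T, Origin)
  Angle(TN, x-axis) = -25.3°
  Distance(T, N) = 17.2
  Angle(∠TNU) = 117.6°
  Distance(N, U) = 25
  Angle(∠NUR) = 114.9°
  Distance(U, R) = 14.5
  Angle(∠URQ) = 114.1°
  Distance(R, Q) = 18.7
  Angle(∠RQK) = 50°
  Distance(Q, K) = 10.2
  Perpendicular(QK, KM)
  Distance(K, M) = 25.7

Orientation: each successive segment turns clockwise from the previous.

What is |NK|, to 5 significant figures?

24.347

T is at the origin; TN runs at -25.3° with length 17.2, so N = (15.550, -7.3506). ∠TNU = 117.6° gives NU at -87.700° from the x-axis; with |NU| = 25.0, U = (16.554, -32.330). ∠NUR = 114.9° gives UR at -152.80° from the x-axis; with |UR| = 14.5, R = (3.6570, -38.958). ∠URQ = 114.1° gives RQ at 141.30° from the x-axis; with |RQ| = 18.7, Q = (-10.937, -27.266). ∠RQK = 50.0° gives QK at 11.300° from the x-axis; with |QK| = 10.2, K = (-0.93480, -25.268). Then |NK| = |K − N| = 24.347.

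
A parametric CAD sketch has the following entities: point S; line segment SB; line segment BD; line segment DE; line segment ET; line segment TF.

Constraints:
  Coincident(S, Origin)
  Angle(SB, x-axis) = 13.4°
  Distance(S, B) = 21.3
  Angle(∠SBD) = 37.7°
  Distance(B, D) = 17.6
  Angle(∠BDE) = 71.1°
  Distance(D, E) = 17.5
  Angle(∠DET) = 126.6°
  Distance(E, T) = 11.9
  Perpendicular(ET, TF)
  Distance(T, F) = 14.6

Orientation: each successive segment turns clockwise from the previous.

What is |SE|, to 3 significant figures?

6.06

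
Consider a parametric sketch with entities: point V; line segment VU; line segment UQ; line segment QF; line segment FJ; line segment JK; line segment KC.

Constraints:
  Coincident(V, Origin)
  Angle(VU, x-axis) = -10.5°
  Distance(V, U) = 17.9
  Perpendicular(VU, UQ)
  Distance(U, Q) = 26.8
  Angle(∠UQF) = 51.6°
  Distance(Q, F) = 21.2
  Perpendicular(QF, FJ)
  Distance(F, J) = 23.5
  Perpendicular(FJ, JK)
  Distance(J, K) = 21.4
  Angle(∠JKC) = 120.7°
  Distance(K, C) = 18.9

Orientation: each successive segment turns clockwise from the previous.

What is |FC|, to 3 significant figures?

31.9

V is at the origin; VU runs at -10.5° with length 17.9, so U = (17.6, -3.26). The perpendicularity gives UQ at right angles to VU, so UQ runs at -100°; with |UQ| = 26.8, Q = (12.7, -29.6). ∠UQF = 51.6° gives QF at 131° from the x-axis; with |QF| = 21.2, F = (-1.22, -13.6). The perpendicularity gives FJ at right angles to QF, so FJ runs at 41.1°; with |FJ| = 23.5, J = (16.5, 1.81). FJ is perpendicular to JK, so JK runs at -48.9°; with |JK| = 21.4, K = (30.6, -14.3). ∠JKC = 120.7° gives KC at -108° from the x-axis; with |KC| = 18.9, C = (24.7, -32.3). Then |FC| = |C − F| = 31.9.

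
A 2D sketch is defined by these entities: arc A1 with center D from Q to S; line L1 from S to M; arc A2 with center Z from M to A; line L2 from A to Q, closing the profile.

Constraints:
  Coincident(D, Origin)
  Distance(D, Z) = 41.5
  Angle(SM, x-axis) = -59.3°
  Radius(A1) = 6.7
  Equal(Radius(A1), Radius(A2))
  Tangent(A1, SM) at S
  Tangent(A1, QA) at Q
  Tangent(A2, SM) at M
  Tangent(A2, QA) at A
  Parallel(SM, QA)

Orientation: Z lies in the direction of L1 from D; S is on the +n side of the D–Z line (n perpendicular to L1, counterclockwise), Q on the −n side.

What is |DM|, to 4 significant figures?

42.04

Tangency of A1 to both parallel lines with radius 6.7 puts S and Q at D ± 6.7·n: S = (5.761, 3.421), Q = (-5.761, -3.421). Equal radii place M and A the same way about Z: M = Z + 6.7·n = (26.95, -32.26), A = Z − 6.7·n = (15.43, -39.10). Then |DM| = |M − D| = 42.04.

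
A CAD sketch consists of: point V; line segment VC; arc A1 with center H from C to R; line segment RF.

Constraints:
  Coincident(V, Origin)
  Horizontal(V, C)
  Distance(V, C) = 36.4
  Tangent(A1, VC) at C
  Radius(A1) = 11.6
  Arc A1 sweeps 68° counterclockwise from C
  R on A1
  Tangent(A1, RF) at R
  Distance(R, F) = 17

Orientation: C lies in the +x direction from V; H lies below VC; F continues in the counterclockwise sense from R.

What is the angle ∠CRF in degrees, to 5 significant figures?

146.00°

V is at the origin; V and C share the same y with |VC| = 36.4 and C on the +x side, so C = (36.400, 0.0000). Since A1 is tangent to VC there, HC ⟂ VC, so H = C + (0, -11.6) = (36.400, -11.600). On A1, C sits at bearing 90° from H; a 68° counterclockwise sweep puts R at bearing 158°, so R = H + 11.6·(cos 158°, sin 158°) = (25.645, -7.2546). The tangent condition forces HR to be normal to RF, so RF runs along (−sin 158°, cos 158°); with |RF| = 17.0, F = (19.276, -23.017). Then cos ∠CRF = RC·RF / (|RC||RF|), giving 146.00°.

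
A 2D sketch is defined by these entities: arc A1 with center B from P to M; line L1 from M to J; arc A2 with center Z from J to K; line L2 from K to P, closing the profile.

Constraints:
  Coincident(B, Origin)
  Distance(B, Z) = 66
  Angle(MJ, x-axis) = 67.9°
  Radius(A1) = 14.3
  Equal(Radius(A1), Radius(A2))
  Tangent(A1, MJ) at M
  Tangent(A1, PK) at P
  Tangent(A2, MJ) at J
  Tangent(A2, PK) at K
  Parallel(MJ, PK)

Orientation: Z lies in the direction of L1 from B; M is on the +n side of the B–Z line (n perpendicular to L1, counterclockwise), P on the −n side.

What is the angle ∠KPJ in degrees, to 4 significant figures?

23.43°

Tangency of A1 to both parallel lines with radius 14.3 puts M and P at B ± 14.3·n: M = (-13.25, 5.380), P = (13.25, -5.380). Equal radii place J and K the same way about Z: J = Z + 14.3·n = (11.58, 66.53), K = Z − 14.3·n = (38.08, 55.77). Then cos ∠KPJ = PK·PJ / (|PK||PJ|), giving 23.43°.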